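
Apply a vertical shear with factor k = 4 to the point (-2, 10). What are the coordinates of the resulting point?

Shear matrix for vertical shear with factor k = 4:
[[1, 0], [4, 1]]
Result: (-2, 10) → (-2, 2)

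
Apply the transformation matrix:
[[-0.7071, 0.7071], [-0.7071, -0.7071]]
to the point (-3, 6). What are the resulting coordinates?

Matrix multiplication:
[[-0.7071, 0.7071], [-0.7071, -0.7071]] × [-3, 6]ᵀ
= [(-0.7071)(-3) + (0.7071)(6), (-0.7071)(-3) + (-0.7071)(6)]ᵀ
= [6.3639, -2.1213]ᵀ
Result: (6.3639, -2.1213)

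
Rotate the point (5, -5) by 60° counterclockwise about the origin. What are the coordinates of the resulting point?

Rotation matrix for 60°: [[cos 60°, -sin 60°], [sin 60°, cos 60°]] ≈ [[0.500000, -0.866025], [0.866025, 0.500000]]
[[0.500000, -0.866025], [0.866025, 0.500000]] × [5, -5]ᵀ ≈ [6.8301, 1.8301]ᵀ
Result: (6.8301, 1.8301)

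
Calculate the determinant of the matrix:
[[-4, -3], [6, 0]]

For a 2×2 matrix [[a, b], [c, d]], det = ad - bc
det = (-4)(0) - (-3)(6) = 0 - -18 = 18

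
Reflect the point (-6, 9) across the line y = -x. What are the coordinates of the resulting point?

Reflection across line y = -x: (-6, 9) → (-9, 6)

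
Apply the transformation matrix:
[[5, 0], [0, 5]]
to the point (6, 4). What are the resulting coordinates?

Matrix multiplication:
[[5, 0], [0, 5]] × [6, 4]ᵀ
= [(5)(6) + (0)(4), (0)(6) + (5)(4)]ᵀ
= [30, 20]ᵀ
Result: (30, 20)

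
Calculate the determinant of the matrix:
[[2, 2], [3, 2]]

For a 2×2 matrix [[a, b], [c, d]], det = ad - bc
det = (2)(2) - (2)(3) = 4 - 6 = -2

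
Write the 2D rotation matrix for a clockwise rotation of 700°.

Rotation matrix formula: [[cos θ, -sin θ], [sin θ, cos θ]]
A clockwise rotation by 700° is equivalent to a counterclockwise rotation by -700°.
For θ = -700°:
cos(-700°) = 0.9397
sin(-700°) = 0.3420
Result: [[0.9397, -0.3420], [0.3420, 0.9397]]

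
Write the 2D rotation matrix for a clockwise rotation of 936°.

Rotation matrix formula: [[cos θ, -sin θ], [sin θ, cos θ]]
A clockwise rotation by 936° is equivalent to a counterclockwise rotation by -936°.
For θ = -936°:
cos(-936°) = -0.8090
sin(-936°) = 0.5878
Result: [[-0.8090, -0.5878], [0.5878, -0.8090]]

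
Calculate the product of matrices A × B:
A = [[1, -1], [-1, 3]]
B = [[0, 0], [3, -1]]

Matrix multiplication:
C[0][0] = 1×0 + -1×3 = -3
C[0][1] = 1×0 + -1×-1 = 1
C[1][0] = -1×0 + 3×3 = 9
C[1][1] = -1×0 + 3×-1 = -3
Result: [[-3, 1], [9, -3]]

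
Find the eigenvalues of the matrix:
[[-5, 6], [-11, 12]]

Characteristic equation: det(A - λI) = 0
λ² - (trace)λ + (det) = 0
trace = -5 + 12 = 7, det = (-5)(12) - (6)(-11) = 6
λ² - (7)λ + (6) = 0
λ = (7 ± √((7)² - 4·(6))) / 2 = (7 ± √25) / 2
Solving: λ = 1, 6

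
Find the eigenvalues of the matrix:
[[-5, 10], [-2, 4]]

Characteristic equation: det(A - λI) = 0
λ² - (trace)λ + (det) = 0
trace = -5 + 4 = -1, det = (-5)(4) - (10)(-2) = 0
λ² - (-1)λ + (0) = 0
λ = (-1 ± √((-1)² - 4·(0))) / 2 = (-1 ± √1) / 2
Solving: λ = -1, 0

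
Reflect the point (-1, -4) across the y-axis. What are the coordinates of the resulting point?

Reflection across y-axis: (-1, -4) → (1, -4)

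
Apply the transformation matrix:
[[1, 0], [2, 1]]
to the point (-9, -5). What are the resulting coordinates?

Matrix multiplication:
[[1, 0], [2, 1]] × [-9, -5]ᵀ
= [(1)(-9) + (0)(-5), (2)(-9) + (1)(-5)]ᵀ
= [-9, -23]ᵀ
Result: (-9, -23)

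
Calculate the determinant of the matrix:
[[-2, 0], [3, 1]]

For a 2×2 matrix [[a, b], [c, d]], det = ad - bc
det = (-2)(1) - (0)(3) = -2 - 0 = -2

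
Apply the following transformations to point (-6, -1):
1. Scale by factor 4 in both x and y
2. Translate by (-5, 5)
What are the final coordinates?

Step 1: Scale (-6, -1) by 4 → (-24, -4)
Step 2: Translate by (-5, 5) → (-29, 1)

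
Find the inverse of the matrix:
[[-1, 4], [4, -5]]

For [[a,b],[c,d]], inverse = (1/det)·[[d,-b],[-c,a]]
det = (-1)(-5) - (4)(4) = 5 - 16 = -11
Inverse = (1/-11)·[[-5, -4], [-4, -1]]
= [[5/11, 4/11], [4/11, 1/11]]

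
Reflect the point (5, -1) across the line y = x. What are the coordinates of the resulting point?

Reflection across line y = x: (5, -1) → (-1, 5)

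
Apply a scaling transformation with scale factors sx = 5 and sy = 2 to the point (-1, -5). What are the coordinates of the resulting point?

Scaling matrix:
[[5, 0], [0, 2]]
Result: (-1 × 5, -5 × 2) = (-5, -10)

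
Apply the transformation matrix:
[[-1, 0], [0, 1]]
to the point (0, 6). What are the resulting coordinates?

Matrix multiplication:
[[-1, 0], [0, 1]] × [0, 6]ᵀ
= [(-1)(0) + (0)(6), (0)(0) + (1)(6)]ᵀ
= [0, 6]ᵀ
Result: (0, 6)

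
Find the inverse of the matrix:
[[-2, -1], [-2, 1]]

For [[a,b],[c,d]], inverse = (1/det)·[[d,-b],[-c,a]]
det = (-2)(1) - (-1)(-2) = -2 - 2 = -4
Inverse = (1/-4)·[[1, 1], [2, -2]]
= [[-1/4, -1/4], [-1/2, 1/2]]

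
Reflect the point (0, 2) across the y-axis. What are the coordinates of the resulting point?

Reflection across y-axis: (0, 2) → (0, 2)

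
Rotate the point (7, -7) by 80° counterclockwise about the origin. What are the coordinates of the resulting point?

Rotation matrix for 80°: [[cos 80°, -sin 80°], [sin 80°, cos 80°]] ≈ [[0.173648, -0.984808], [0.984808, 0.173648]]
[[0.173648, -0.984808], [0.984808, 0.173648]] × [7, -7]ᵀ ≈ [8.1092, 5.6781]ᵀ
Result: (8.1092, 5.6781)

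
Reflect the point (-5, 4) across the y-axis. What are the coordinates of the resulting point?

Reflection across y-axis: (-5, 4) → (5, 4)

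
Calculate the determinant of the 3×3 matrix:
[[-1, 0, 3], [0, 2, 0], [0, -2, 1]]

Expansion along first row:
det = -1·det([[2,0],[-2,1]]) - 0·det([[0,0],[0,1]]) + 3·det([[0,2],[0,-2]])
    = -1·(2·1 - 0·-2) - 0·(0·1 - 0·0) + 3·(0·-2 - 2·0)
    = -1·2 - 0·0 + 3·0
    = -2 + 0 + 0 = -2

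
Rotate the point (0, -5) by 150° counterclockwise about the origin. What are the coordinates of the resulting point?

Rotation matrix for 150°: [[cos 150°, -sin 150°], [sin 150°, cos 150°]] ≈ [[-0.866025, -0.500000], [0.500000, -0.866025]]
[[-0.866025, -0.500000], [0.500000, -0.866025]] × [0, -5]ᵀ ≈ [2.5000, 4.3301]ᵀ
Result: (2.5000, 4.3301)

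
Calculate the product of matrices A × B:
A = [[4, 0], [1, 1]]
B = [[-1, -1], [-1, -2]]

Matrix multiplication:
C[0][0] = 4×-1 + 0×-1 = -4
C[0][1] = 4×-1 + 0×-2 = -4
C[1][0] = 1×-1 + 1×-1 = -2
C[1][1] = 1×-1 + 1×-2 = -3
Result: [[-4, -4], [-2, -3]]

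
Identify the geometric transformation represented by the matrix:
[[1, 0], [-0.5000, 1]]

This matrix represents: vertical shear with factor -0.5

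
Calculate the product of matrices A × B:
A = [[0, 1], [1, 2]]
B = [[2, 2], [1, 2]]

Matrix multiplication:
C[0][0] = 0×2 + 1×1 = 1
C[0][1] = 0×2 + 1×2 = 2
C[1][0] = 1×2 + 2×1 = 4
C[1][1] = 1×2 + 2×2 = 6
Result: [[1, 2], [4, 6]]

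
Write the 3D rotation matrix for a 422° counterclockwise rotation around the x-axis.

Rotation matrix for counterclockwise 422° around x-axis:
cos(422°) = 0.4695, sin(422°) = 0.8829
Result: [[1, 0, 0], [0, 0.4695, -0.8829], [0, 0.8829, 0.4695]]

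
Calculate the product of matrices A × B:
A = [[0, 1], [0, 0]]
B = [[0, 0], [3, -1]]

Matrix multiplication:
C[0][0] = 0×0 + 1×3 = 3
C[0][1] = 0×0 + 1×-1 = -1
C[1][0] = 0×0 + 0×3 = 0
C[1][1] = 0×0 + 0×-1 = 0
Result: [[3, -1], [0, 0]]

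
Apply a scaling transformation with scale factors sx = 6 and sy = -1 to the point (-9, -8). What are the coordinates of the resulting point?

Scaling matrix:
[[6, 0], [0, -1]]
Result: (-9 × 6, -8 × -1) = (-54, 8)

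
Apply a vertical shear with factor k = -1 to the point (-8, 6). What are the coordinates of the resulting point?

Shear matrix for vertical shear with factor k = -1:
[[1, 0], [-1, 1]]
Result: (-8, 6) → (-8, 14)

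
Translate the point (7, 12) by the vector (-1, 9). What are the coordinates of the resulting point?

Translation by (-1, 9) (homogeneous matrix [[1, 0, -1], [0, 1, 9], [0, 0, 1]]):
x' = 7 + -1 = 6
y' = 12 + 9 = 21
Result: (6, 21)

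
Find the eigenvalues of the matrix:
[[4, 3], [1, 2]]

Characteristic equation: det(A - λI) = 0
λ² - (trace)λ + (det) = 0
trace = 4 + 2 = 6, det = (4)(2) - (3)(1) = 5
λ² - (6)λ + (5) = 0
λ = (6 ± √((6)² - 4·(5))) / 2 = (6 ± √16) / 2
Solving: λ = 1, 5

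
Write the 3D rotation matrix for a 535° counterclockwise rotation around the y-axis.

Rotation matrix for counterclockwise 535° around y-axis:
cos(535°) = -0.9962, sin(535°) = 0.0872
Result: [[-0.9962, 0, 0.0872], [0, 1, 0], [-0.0872, 0, -0.9962]]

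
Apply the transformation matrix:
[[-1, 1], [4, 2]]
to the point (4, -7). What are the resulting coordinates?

Matrix multiplication:
[[-1, 1], [4, 2]] × [4, -7]ᵀ
= [(-1)(4) + (1)(-7), (4)(4) + (2)(-7)]ᵀ
= [-11, 2]ᵀ
Result: (-11, 2)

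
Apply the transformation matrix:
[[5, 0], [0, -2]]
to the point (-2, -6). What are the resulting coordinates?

Matrix multiplication:
[[5, 0], [0, -2]] × [-2, -6]ᵀ
= [(5)(-2) + (0)(-6), (0)(-2) + (-2)(-6)]ᵀ
= [-10, 12]ᵀ
Result: (-10, 12)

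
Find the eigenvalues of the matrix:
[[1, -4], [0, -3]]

Characteristic equation: det(A - λI) = 0
λ² - (trace)λ + (det) = 0
trace = 1 + -3 = -2, det = (1)(-3) - (-4)(0) = -3
λ² - (-2)λ + (-3) = 0
λ = (-2 ± √((-2)² - 4·(-3))) / 2 = (-2 ± √16) / 2
Solving: λ = -3, 1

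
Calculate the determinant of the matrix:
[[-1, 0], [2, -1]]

For a 2×2 matrix [[a, b], [c, d]], det = ad - bc
det = (-1)(-1) - (0)(2) = 1 - 0 = 1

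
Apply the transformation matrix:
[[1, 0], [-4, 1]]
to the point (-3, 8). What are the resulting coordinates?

Matrix multiplication:
[[1, 0], [-4, 1]] × [-3, 8]ᵀ
= [(1)(-3) + (0)(8), (-4)(-3) + (1)(8)]ᵀ
= [-3, 20]ᵀ
Result: (-3, 20)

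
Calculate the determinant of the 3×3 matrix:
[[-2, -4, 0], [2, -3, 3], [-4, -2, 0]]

Expansion along first row:
det = -2·det([[-3,3],[-2,0]]) - -4·det([[2,3],[-4,0]]) + 0·det([[2,-3],[-4,-2]])
    = -2·(-3·0 - 3·-2) - -4·(2·0 - 3·-4) + 0·(2·-2 - -3·-4)
    = -2·6 - -4·12 + 0·-16
    = -12 + 48 + 0 = 36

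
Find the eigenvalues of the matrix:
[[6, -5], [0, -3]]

Characteristic equation: det(A - λI) = 0
λ² - (trace)λ + (det) = 0
trace = 6 + -3 = 3, det = (6)(-3) - (-5)(0) = -18
λ² - (3)λ + (-18) = 0
λ = (3 ± √((3)² - 4·(-18))) / 2 = (3 ± √81) / 2
Solving: λ = -3, 6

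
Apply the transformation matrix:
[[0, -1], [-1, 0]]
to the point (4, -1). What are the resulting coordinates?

Matrix multiplication:
[[0, -1], [-1, 0]] × [4, -1]ᵀ
= [(0)(4) + (-1)(-1), (-1)(4) + (0)(-1)]ᵀ
= [1, -4]ᵀ
Result: (1, -4)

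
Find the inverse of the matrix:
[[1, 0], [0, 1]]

For [[a,b],[c,d]], inverse = (1/det)·[[d,-b],[-c,a]]
det = (1)(1) - (0)(0) = 1 - 0 = 1
Inverse = [[1, 0], [0, 1]]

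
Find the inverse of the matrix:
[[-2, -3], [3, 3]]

For [[a,b],[c,d]], inverse = (1/det)·[[d,-b],[-c,a]]
det = (-2)(3) - (-3)(3) = -6 - -9 = 3
Inverse = (1/3)·[[3, 3], [-3, -2]]
= [[1, 1], [-1, -2/3]]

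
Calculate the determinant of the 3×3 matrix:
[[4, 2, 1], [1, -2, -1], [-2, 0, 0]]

Expansion along first row:
det = 4·det([[-2,-1],[0,0]]) - 2·det([[1,-1],[-2,0]]) + 1·det([[1,-2],[-2,0]])
    = 4·(-2·0 - -1·0) - 2·(1·0 - -1·-2) + 1·(1·0 - -2·-2)
    = 4·0 - 2·-2 + 1·-4
    = 0 + 4 + -4 = 0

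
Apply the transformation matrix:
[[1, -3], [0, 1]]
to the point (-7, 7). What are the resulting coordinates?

Matrix multiplication:
[[1, -3], [0, 1]] × [-7, 7]ᵀ
= [(1)(-7) + (-3)(7), (0)(-7) + (1)(7)]ᵀ
= [-28, 7]ᵀ
Result: (-28, 7)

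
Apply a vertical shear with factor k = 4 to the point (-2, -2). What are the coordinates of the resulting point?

Shear matrix for vertical shear with factor k = 4:
[[1, 0], [4, 1]]
Result: (-2, -2) → (-2, -10)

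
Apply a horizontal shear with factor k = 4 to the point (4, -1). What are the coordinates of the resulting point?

Shear matrix for horizontal shear with factor k = 4:
[[1, 4], [0, 1]]
Result: (4, -1) → (0, -1)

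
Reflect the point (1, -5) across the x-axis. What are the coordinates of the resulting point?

Reflection across x-axis: (1, -5) → (1, 5)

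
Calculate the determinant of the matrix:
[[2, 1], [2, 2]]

For a 2×2 matrix [[a, b], [c, d]], det = ad - bc
det = (2)(2) - (1)(2) = 4 - 2 = 2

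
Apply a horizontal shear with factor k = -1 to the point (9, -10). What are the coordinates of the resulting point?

Shear matrix for horizontal shear with factor k = -1:
[[1, -1], [0, 1]]
Result: (9, -10) → (19, -10)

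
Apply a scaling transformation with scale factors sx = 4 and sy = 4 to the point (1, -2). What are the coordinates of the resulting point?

Scaling matrix:
[[4, 0], [0, 4]]
Result: (1 × 4, -2 × 4) = (4, -8)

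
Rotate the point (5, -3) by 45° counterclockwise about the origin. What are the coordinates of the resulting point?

Rotation matrix for 45°: [[cos 45°, -sin 45°], [sin 45°, cos 45°]] ≈ [[0.707107, -0.707107], [0.707107, 0.707107]]
[[0.707107, -0.707107], [0.707107, 0.707107]] × [5, -3]ᵀ ≈ [5.6569, 1.4142]ᵀ
Result: (5.6569, 1.4142)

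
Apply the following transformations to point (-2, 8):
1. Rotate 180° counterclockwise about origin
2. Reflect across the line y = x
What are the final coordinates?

Step 1: Rotate 180° → (2, -8)
Step 2: Reflect across line y = x → (-8, 2)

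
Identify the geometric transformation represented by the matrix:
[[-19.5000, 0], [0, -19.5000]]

This matrix represents: uniform scaling by factor -19.5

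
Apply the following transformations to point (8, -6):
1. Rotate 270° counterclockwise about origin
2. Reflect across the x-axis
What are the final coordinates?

Step 1: Rotate 270° → (-6, -8)
Step 2: Reflect across x-axis → (-6, 8)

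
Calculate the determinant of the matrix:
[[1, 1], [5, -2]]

For a 2×2 matrix [[a, b], [c, d]], det = ad - bc
det = (1)(-2) - (1)(5) = -2 - 5 = -7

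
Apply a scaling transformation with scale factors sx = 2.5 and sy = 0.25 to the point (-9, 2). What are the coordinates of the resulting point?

Scaling matrix:
[[2.50, 0], [0, 0.25]]
Result: (-9 × 2.5, 2 × 0.25) = (-22.5, 0.5)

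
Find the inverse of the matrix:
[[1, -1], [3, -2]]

For [[a,b],[c,d]], inverse = (1/det)·[[d,-b],[-c,a]]
det = (1)(-2) - (-1)(3) = -2 - -3 = 1
Inverse = [[-2, 1], [-3, 1]]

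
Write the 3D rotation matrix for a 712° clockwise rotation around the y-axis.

Rotation matrix for clockwise 712° around y-axis:
A clockwise rotation by 712° is a counterclockwise rotation by -712°.
cos(-712°) = 0.9903, sin(-712°) = 0.1392
Result: [[0.9903, 0, 0.1392], [0, 1, 0], [-0.1392, 0, 0.9903]]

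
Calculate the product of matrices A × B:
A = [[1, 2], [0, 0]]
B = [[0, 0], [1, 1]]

Matrix multiplication:
C[0][0] = 1×0 + 2×1 = 2
C[0][1] = 1×0 + 2×1 = 2
C[1][0] = 0×0 + 0×1 = 0
C[1][1] = 0×0 + 0×1 = 0
Result: [[2, 2], [0, 0]]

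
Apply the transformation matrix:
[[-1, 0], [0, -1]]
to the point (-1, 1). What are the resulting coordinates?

Matrix multiplication:
[[-1, 0], [0, -1]] × [-1, 1]ᵀ
= [(-1)(-1) + (0)(1), (0)(-1) + (-1)(1)]ᵀ
= [1, -1]ᵀ
Result: (1, -1)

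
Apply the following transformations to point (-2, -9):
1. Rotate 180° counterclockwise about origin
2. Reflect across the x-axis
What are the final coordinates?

Step 1: Rotate 180° → (2, 9)
Step 2: Reflect across x-axis → (2, -9)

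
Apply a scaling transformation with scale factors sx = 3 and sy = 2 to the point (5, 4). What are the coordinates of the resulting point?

Scaling matrix:
[[3, 0], [0, 2]]
Result: (5 × 3, 4 × 2) = (15, 8)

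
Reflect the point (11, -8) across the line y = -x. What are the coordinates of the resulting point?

Reflection across line y = -x: (11, -8) → (8, -11)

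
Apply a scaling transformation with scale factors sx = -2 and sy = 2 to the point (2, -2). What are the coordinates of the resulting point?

Scaling matrix:
[[-2, 0], [0, 2]]
Result: (2 × -2, -2 × 2) = (-4, -4)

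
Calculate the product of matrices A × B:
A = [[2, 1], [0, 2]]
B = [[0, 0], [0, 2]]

Matrix multiplication:
C[0][0] = 2×0 + 1×0 = 0
C[0][1] = 2×0 + 1×2 = 2
C[1][0] = 0×0 + 2×0 = 0
C[1][1] = 0×0 + 2×2 = 4
Result: [[0, 2], [0, 4]]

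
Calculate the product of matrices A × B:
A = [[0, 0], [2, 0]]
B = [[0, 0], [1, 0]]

Matrix multiplication:
C[0][0] = 0×0 + 0×1 = 0
C[0][1] = 0×0 + 0×0 = 0
C[1][0] = 2×0 + 0×1 = 0
C[1][1] = 2×0 + 0×0 = 0
Result: [[0, 0], [0, 0]]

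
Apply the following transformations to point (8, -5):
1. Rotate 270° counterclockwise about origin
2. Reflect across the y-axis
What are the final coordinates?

Step 1: Rotate 270° → (-5, -8)
Step 2: Reflect across y-axis → (5, -8)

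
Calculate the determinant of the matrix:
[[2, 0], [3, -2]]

For a 2×2 matrix [[a, b], [c, d]], det = ad - bc
det = (2)(-2) - (0)(3) = -4 - 0 = -4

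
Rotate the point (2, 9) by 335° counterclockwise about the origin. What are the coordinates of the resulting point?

Rotation matrix for 335°: [[cos 335°, -sin 335°], [sin 335°, cos 335°]] ≈ [[0.906308, 0.422618], [-0.422618, 0.906308]]
[[0.906308, 0.422618], [-0.422618, 0.906308]] × [2, 9]ᵀ ≈ [5.6162, 7.3115]ᵀ
Result: (5.6162, 7.3115)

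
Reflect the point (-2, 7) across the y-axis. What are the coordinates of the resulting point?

Reflection across y-axis: (-2, 7) → (2, 7)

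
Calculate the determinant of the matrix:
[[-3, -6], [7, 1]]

For a 2×2 matrix [[a, b], [c, d]], det = ad - bc
det = (-3)(1) - (-6)(7) = -3 - -42 = 39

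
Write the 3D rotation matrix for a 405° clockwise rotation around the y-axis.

Rotation matrix for clockwise 405° around y-axis:
A clockwise rotation by 405° is a counterclockwise rotation by -405°.
cos(-405°) = √2/2, sin(-405°) = -√2/2
Result: [[√2/2, 0, -√2/2], [0, 1, 0], [√2/2, 0, √2/2]]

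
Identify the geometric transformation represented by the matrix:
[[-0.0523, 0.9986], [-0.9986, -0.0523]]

This matrix represents: rotation by 267° counterclockwise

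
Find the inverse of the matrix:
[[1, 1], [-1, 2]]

For [[a,b],[c,d]], inverse = (1/det)·[[d,-b],[-c,a]]
det = (1)(2) - (1)(-1) = 2 - -1 = 3
Inverse = (1/3)·[[2, -1], [1, 1]]
= [[2/3, -1/3], [1/3, 1/3]]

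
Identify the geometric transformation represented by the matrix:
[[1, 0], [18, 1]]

This matrix represents: vertical shear with factor 18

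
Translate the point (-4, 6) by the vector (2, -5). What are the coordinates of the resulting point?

Translation by (2, -5) (homogeneous matrix [[1, 0, 2], [0, 1, -5], [0, 0, 1]]):
x' = -4 + 2 = -2
y' = 6 + -5 = 1
Result: (-2, 1)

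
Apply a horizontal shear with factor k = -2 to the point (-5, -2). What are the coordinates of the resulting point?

Shear matrix for horizontal shear with factor k = -2:
[[1, -2], [0, 1]]
Result: (-5, -2) → (-1, -2)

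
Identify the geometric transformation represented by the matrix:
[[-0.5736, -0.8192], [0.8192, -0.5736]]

This matrix represents: rotation by 125° counterclockwise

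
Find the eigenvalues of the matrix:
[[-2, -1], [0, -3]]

Characteristic equation: det(A - λI) = 0
λ² - (trace)λ + (det) = 0
trace = -2 + -3 = -5, det = (-2)(-3) - (-1)(0) = 6
λ² - (-5)λ + (6) = 0
λ = (-5 ± √((-5)² - 4·(6))) / 2 = (-5 ± √1) / 2
Solving: λ = -3, -2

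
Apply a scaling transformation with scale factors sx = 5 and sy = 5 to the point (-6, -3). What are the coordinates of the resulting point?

Scaling matrix:
[[5, 0], [0, 5]]
Result: (-6 × 5, -3 × 5) = (-30, -15)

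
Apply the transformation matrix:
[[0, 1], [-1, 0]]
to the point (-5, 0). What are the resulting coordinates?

Matrix multiplication:
[[0, 1], [-1, 0]] × [-5, 0]ᵀ
= [(0)(-5) + (1)(0), (-1)(-5) + (0)(0)]ᵀ
= [0, 5]ᵀ
Result: (0, 5)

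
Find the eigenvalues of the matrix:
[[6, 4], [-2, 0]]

Characteristic equation: det(A - λI) = 0
λ² - (trace)λ + (det) = 0
trace = 6 + 0 = 6, det = (6)(0) - (4)(-2) = 8
λ² - (6)λ + (8) = 0
λ = (6 ± √((6)² - 4·(8))) / 2 = (6 ± √4) / 2
Solving: λ = 2, 4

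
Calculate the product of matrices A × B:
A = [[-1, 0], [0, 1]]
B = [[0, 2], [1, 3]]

Matrix multiplication:
C[0][0] = -1×0 + 0×1 = 0
C[0][1] = -1×2 + 0×3 = -2
C[1][0] = 0×0 + 1×1 = 1
C[1][1] = 0×2 + 1×3 = 3
Result: [[0, -2], [1, 3]]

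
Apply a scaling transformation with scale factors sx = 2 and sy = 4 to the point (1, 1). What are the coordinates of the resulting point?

Scaling matrix:
[[2, 0], [0, 4]]
Result: (1 × 2, 1 × 4) = (2, 4)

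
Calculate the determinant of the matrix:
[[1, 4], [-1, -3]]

For a 2×2 matrix [[a, b], [c, d]], det = ad - bc
det = (1)(-3) - (4)(-1) = -3 - -4 = 1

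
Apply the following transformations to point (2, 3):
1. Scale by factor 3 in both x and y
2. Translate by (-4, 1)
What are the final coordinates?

Step 1: Scale (2, 3) by 3 → (6, 9)
Step 2: Translate by (-4, 1) → (2, 10)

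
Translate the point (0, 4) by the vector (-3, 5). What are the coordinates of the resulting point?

Translation by (-3, 5) (homogeneous matrix [[1, 0, -3], [0, 1, 5], [0, 0, 1]]):
x' = 0 + -3 = -3
y' = 4 + 5 = 9
Result: (-3, 9)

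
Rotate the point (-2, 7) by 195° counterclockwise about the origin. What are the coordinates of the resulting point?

Rotation matrix for 195°: [[cos 195°, -sin 195°], [sin 195°, cos 195°]] ≈ [[-0.965926, 0.258819], [-0.258819, -0.965926]]
[[-0.965926, 0.258819], [-0.258819, -0.965926]] × [-2, 7]ᵀ ≈ [3.7436, -6.2438]ᵀ
Result: (3.7436, -6.2438)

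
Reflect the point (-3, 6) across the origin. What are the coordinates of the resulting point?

Reflection across origin: (-3, 6) → (3, -6)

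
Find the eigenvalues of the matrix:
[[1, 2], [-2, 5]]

Characteristic equation: det(A - λI) = 0
λ² - (trace)λ + (det) = 0
trace = 1 + 5 = 6, det = (1)(5) - (2)(-2) = 9
λ² - (6)λ + (9) = 0
λ = (6 ± √((6)² - 4·(9))) / 2 = (6 ± √0) / 2
Solving: λ = 3, 3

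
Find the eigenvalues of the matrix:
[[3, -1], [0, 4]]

Characteristic equation: det(A - λI) = 0
λ² - (trace)λ + (det) = 0
trace = 3 + 4 = 7, det = (3)(4) - (-1)(0) = 12
λ² - (7)λ + (12) = 0
λ = (7 ± √((7)² - 4·(12))) / 2 = (7 ± √1) / 2
Solving: λ = 3, 4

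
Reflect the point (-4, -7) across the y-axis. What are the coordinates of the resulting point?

Reflection across y-axis: (-4, -7) → (4, -7)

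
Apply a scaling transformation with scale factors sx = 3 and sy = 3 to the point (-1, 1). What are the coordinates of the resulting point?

Scaling matrix:
[[3, 0], [0, 3]]
Result: (-1 × 3, 1 × 3) = (-3, 3)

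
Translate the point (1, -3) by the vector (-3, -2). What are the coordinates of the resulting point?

Translation by (-3, -2) (homogeneous matrix [[1, 0, -3], [0, 1, -2], [0, 0, 1]]):
x' = 1 + -3 = -2
y' = -3 + -2 = -5
Result: (-2, -5)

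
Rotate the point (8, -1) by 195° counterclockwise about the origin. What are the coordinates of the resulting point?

Rotation matrix for 195°: [[cos 195°, -sin 195°], [sin 195°, cos 195°]] ≈ [[-0.965926, 0.258819], [-0.258819, -0.965926]]
[[-0.965926, 0.258819], [-0.258819, -0.965926]] × [8, -1]ᵀ ≈ [-7.9862, -1.1046]ᵀ
Result: (-7.9862, -1.1046)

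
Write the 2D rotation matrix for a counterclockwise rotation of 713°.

Rotation matrix formula: [[cos θ, -sin θ], [sin θ, cos θ]]
For θ = 713°:
cos(713°) = 0.9925
sin(713°) = -0.1219
Result: [[0.9925, 0.1219], [-0.1219, 0.9925]]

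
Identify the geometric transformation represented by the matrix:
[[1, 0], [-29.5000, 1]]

This matrix represents: vertical shear with factor -29.5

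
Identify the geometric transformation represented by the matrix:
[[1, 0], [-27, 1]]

This matrix represents: vertical shear with factor -27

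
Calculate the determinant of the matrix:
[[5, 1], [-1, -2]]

For a 2×2 matrix [[a, b], [c, d]], det = ad - bc
det = (5)(-2) - (1)(-1) = -10 - -1 = -9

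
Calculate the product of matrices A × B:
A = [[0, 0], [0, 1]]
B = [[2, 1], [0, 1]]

Matrix multiplication:
C[0][0] = 0×2 + 0×0 = 0
C[0][1] = 0×1 + 0×1 = 0
C[1][0] = 0×2 + 1×0 = 0
C[1][1] = 0×1 + 1×1 = 1
Result: [[0, 0], [0, 1]]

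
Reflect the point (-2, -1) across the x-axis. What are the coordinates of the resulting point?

Reflection across x-axis: (-2, -1) → (-2, 1)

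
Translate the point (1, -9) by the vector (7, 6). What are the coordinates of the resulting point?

Translation by (7, 6) (homogeneous matrix [[1, 0, 7], [0, 1, 6], [0, 0, 1]]):
x' = 1 + 7 = 8
y' = -9 + 6 = -3
Result: (8, -3)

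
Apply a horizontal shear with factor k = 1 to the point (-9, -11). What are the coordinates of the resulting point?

Shear matrix for horizontal shear with factor k = 1:
[[1, 1], [0, 1]]
Result: (-9, -11) → (-20, -11)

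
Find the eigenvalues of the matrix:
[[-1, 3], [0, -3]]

Characteristic equation: det(A - λI) = 0
λ² - (trace)λ + (det) = 0
trace = -1 + -3 = -4, det = (-1)(-3) - (3)(0) = 3
λ² - (-4)λ + (3) = 0
λ = (-4 ± √((-4)² - 4·(3))) / 2 = (-4 ± √4) / 2
Solving: λ = -3, -1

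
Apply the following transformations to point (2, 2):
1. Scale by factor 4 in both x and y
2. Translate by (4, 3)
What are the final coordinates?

Step 1: Scale (2, 2) by 4 → (8, 8)
Step 2: Translate by (4, 3) → (12, 11)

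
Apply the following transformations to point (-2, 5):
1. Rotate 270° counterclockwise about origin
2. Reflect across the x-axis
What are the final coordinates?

Step 1: Rotate 270° → (5, 2)
Step 2: Reflect across x-axis → (5, -2)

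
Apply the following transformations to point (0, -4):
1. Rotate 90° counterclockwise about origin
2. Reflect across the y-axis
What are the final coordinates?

Step 1: Rotate 90° → (4, 0)
Step 2: Reflect across y-axis → (-4, 0)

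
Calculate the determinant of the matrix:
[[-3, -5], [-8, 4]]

For a 2×2 matrix [[a, b], [c, d]], det = ad - bc
det = (-3)(4) - (-5)(-8) = -12 - 40 = -52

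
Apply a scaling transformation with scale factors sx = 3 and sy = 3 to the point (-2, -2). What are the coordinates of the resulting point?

Scaling matrix:
[[3, 0], [0, 3]]
Result: (-2 × 3, -2 × 3) = (-6, -6)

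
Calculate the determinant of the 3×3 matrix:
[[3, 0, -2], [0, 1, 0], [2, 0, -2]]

Expansion along first row:
det = 3·det([[1,0],[0,-2]]) - 0·det([[0,0],[2,-2]]) + -2·det([[0,1],[2,0]])
    = 3·(1·-2 - 0·0) - 0·(0·-2 - 0·2) + -2·(0·0 - 1·2)
    = 3·-2 - 0·0 + -2·-2
    = -6 + 0 + 4 = -2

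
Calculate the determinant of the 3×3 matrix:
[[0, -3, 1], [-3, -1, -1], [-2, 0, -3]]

Expansion along first row:
det = 0·det([[-1,-1],[0,-3]]) - -3·det([[-3,-1],[-2,-3]]) + 1·det([[-3,-1],[-2,0]])
    = 0·(-1·-3 - -1·0) - -3·(-3·-3 - -1·-2) + 1·(-3·0 - -1·-2)
    = 0·3 - -3·7 + 1·-2
    = 0 + 21 + -2 = 19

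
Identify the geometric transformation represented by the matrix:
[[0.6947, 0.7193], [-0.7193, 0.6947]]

This matrix represents: rotation by 314° counterclockwise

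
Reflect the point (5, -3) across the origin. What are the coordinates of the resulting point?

Reflection across origin: (5, -3) → (-5, 3)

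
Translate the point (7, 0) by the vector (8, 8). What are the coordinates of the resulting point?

Translation by (8, 8) (homogeneous matrix [[1, 0, 8], [0, 1, 8], [0, 0, 1]]):
x' = 7 + 8 = 15
y' = 0 + 8 = 8
Result: (15, 8)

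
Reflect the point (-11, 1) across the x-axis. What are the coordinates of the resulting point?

Reflection across x-axis: (-11, 1) → (-11, -1)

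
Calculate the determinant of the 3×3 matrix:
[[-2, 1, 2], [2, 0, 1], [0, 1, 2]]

Expansion along first row:
det = -2·det([[0,1],[1,2]]) - 1·det([[2,1],[0,2]]) + 2·det([[2,0],[0,1]])
    = -2·(0·2 - 1·1) - 1·(2·2 - 1·0) + 2·(2·1 - 0·0)
    = -2·-1 - 1·4 + 2·2
    = 2 + -4 + 4 = 2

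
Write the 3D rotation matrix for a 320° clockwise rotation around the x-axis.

Rotation matrix for clockwise 320° around x-axis:
A clockwise rotation by 320° is a counterclockwise rotation by -320°.
cos(-320°) = 0.7660, sin(-320°) = 0.6428
Result: [[1, 0, 0], [0, 0.7660, -0.6428], [0, 0.6428, 0.7660]]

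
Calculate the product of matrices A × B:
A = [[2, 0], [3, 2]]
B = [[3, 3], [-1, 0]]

Matrix multiplication:
C[0][0] = 2×3 + 0×-1 = 6
C[0][1] = 2×3 + 0×0 = 6
C[1][0] = 3×3 + 2×-1 = 7
C[1][1] = 3×3 + 2×0 = 9
Result: [[6, 6], [7, 9]]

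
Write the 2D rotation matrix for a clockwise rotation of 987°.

Rotation matrix formula: [[cos θ, -sin θ], [sin θ, cos θ]]
A clockwise rotation by 987° is equivalent to a counterclockwise rotation by -987°.
For θ = -987°:
cos(-987°) = -0.0523
sin(-987°) = 0.9986
Result: [[-0.0523, -0.9986], [0.9986, -0.0523]]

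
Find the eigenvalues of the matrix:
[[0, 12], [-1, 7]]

Characteristic equation: det(A - λI) = 0
λ² - (trace)λ + (det) = 0
trace = 0 + 7 = 7, det = (0)(7) - (12)(-1) = 12
λ² - (7)λ + (12) = 0
λ = (7 ± √((7)² - 4·(12))) / 2 = (7 ± √1) / 2
Solving: λ = 3, 4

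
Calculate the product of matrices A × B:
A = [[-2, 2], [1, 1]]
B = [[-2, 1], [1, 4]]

Matrix multiplication:
C[0][0] = -2×-2 + 2×1 = 6
C[0][1] = -2×1 + 2×4 = 6
C[1][0] = 1×-2 + 1×1 = -1
C[1][1] = 1×1 + 1×4 = 5
Result: [[6, 6], [-1, 5]]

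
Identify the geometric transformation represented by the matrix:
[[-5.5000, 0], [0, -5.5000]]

This matrix represents: uniform scaling by factor -5.5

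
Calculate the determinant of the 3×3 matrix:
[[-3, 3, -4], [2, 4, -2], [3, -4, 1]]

Expansion along first row:
det = -3·det([[4,-2],[-4,1]]) - 3·det([[2,-2],[3,1]]) + -4·det([[2,4],[3,-4]])
    = -3·(4·1 - -2·-4) - 3·(2·1 - -2·3) + -4·(2·-4 - 4·3)
    = -3·-4 - 3·8 + -4·-20
    = 12 + -24 + 80 = 68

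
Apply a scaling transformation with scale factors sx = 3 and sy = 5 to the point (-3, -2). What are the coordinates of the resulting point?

Scaling matrix:
[[3, 0], [0, 5]]
Result: (-3 × 3, -2 × 5) = (-9, -10)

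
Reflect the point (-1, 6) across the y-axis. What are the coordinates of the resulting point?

Reflection across y-axis: (-1, 6) → (1, 6)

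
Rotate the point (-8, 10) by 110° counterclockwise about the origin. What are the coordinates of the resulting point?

Rotation matrix for 110°: [[cos 110°, -sin 110°], [sin 110°, cos 110°]] ≈ [[-0.342020, -0.939693], [0.939693, -0.342020]]
[[-0.342020, -0.939693], [0.939693, -0.342020]] × [-8, 10]ᵀ ≈ [-6.6608, -10.9377]ᵀ
Result: (-6.6608, -10.9377)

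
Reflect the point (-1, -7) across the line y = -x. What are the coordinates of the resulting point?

Reflection across line y = -x: (-1, -7) → (7, 1)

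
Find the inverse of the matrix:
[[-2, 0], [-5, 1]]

For [[a,b],[c,d]], inverse = (1/det)·[[d,-b],[-c,a]]
det = (-2)(1) - (0)(-5) = -2 - 0 = -2
Inverse = (1/-2)·[[1, 0], [5, -2]]
= [[-1/2, 0], [-5/2, 1]]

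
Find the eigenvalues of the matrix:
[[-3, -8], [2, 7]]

Characteristic equation: det(A - λI) = 0
λ² - (trace)λ + (det) = 0
trace = -3 + 7 = 4, det = (-3)(7) - (-8)(2) = -5
λ² - (4)λ + (-5) = 0
λ = (4 ± √((4)² - 4·(-5))) / 2 = (4 ± √36) / 2
Solving: λ = -1, 5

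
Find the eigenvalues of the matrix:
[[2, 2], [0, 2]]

Characteristic equation: det(A - λI) = 0
λ² - (trace)λ + (det) = 0
trace = 2 + 2 = 4, det = (2)(2) - (2)(0) = 4
λ² - (4)λ + (4) = 0
λ = (4 ± √((4)² - 4·(4))) / 2 = (4 ± √0) / 2
Solving: λ = 2, 2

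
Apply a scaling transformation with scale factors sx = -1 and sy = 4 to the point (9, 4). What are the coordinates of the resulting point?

Scaling matrix:
[[-1, 0], [0, 4]]
Result: (9 × -1, 4 × 4) = (-9, 16)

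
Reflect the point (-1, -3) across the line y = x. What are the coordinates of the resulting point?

Reflection across line y = x: (-1, -3) → (-3, -1)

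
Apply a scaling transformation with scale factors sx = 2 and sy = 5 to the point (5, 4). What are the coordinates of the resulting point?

Scaling matrix:
[[2, 0], [0, 5]]
Result: (5 × 2, 4 × 5) = (10, 20)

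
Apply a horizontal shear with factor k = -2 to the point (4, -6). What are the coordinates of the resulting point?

Shear matrix for horizontal shear with factor k = -2:
[[1, -2], [0, 1]]
Result: (4, -6) → (16, -6)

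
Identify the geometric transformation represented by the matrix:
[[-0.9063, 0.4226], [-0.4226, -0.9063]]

This matrix represents: rotation by 205° counterclockwise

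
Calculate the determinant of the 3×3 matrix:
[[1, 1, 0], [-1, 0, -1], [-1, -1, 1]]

Expansion along first row:
det = 1·det([[0,-1],[-1,1]]) - 1·det([[-1,-1],[-1,1]]) + 0·det([[-1,0],[-1,-1]])
    = 1·(0·1 - -1·-1) - 1·(-1·1 - -1·-1) + 0·(-1·-1 - 0·-1)
    = 1·-1 - 1·-2 + 0·1
    = -1 + 2 + 0 = 1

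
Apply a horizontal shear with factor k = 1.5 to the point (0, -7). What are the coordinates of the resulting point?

Shear matrix for horizontal shear with factor k = 1.5:
[[1, 1.50], [0, 1]]
Result: (0, -7) → (-10.5, -7)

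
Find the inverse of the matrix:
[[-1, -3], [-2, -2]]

For [[a,b],[c,d]], inverse = (1/det)·[[d,-b],[-c,a]]
det = (-1)(-2) - (-3)(-2) = 2 - 6 = -4
Inverse = (1/-4)·[[-2, 3], [2, -1]]
= [[1/2, -3/4], [-1/2, 1/4]]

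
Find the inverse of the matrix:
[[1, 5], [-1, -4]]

For [[a,b],[c,d]], inverse = (1/det)·[[d,-b],[-c,a]]
det = (1)(-4) - (5)(-1) = -4 - -5 = 1
Inverse = [[-4, -5], [1, 1]]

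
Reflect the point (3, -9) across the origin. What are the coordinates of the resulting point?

Reflection across origin: (3, -9) → (-3, 9)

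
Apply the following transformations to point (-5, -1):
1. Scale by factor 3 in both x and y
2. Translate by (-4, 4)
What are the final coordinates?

Step 1: Scale (-5, -1) by 3 → (-15, -3)
Step 2: Translate by (-4, 4) → (-19, 1)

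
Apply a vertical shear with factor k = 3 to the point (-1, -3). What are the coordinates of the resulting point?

Shear matrix for vertical shear with factor k = 3:
[[1, 0], [3, 1]]
Result: (-1, -3) → (-1, -6)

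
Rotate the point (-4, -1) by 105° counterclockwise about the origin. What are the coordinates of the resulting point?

Rotation matrix for 105°: [[cos 105°, -sin 105°], [sin 105°, cos 105°]] ≈ [[-0.258819, -0.965926], [0.965926, -0.258819]]
[[-0.258819, -0.965926], [0.965926, -0.258819]] × [-4, -1]ᵀ ≈ [2.0012, -3.6049]ᵀ
Result: (2.0012, -3.6049)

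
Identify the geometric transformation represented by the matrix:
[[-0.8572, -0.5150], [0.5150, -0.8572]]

This matrix represents: rotation by 149° counterclockwise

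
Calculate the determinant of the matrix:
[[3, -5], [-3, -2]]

For a 2×2 matrix [[a, b], [c, d]], det = ad - bc
det = (3)(-2) - (-5)(-3) = -6 - 15 = -21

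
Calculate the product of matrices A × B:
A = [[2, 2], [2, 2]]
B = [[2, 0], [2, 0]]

Matrix multiplication:
C[0][0] = 2×2 + 2×2 = 8
C[0][1] = 2×0 + 2×0 = 0
C[1][0] = 2×2 + 2×2 = 8
C[1][1] = 2×0 + 2×0 = 0
Result: [[8, 0], [8, 0]]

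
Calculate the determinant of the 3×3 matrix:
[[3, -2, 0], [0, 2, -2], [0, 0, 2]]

Expansion along first row:
det = 3·det([[2,-2],[0,2]]) - -2·det([[0,-2],[0,2]]) + 0·det([[0,2],[0,0]])
    = 3·(2·2 - -2·0) - -2·(0·2 - -2·0) + 0·(0·0 - 2·0)
    = 3·4 - -2·0 + 0·0
    = 12 + 0 + 0 = 12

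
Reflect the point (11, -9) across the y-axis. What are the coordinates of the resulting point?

Reflection across y-axis: (11, -9) → (-11, -9)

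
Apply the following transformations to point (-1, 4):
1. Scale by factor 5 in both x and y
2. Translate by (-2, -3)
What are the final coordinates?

Step 1: Scale (-1, 4) by 5 → (-5, 20)
Step 2: Translate by (-2, -3) → (-7, 17)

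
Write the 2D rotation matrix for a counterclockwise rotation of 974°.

Rotation matrix formula: [[cos θ, -sin θ], [sin θ, cos θ]]
For θ = 974°:
cos(974°) = -0.2756
sin(974°) = -0.9613
Result: [[-0.2756, 0.9613], [-0.9613, -0.2756]]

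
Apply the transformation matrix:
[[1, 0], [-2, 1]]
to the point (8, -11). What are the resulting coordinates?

Matrix multiplication:
[[1, 0], [-2, 1]] × [8, -11]ᵀ
= [(1)(8) + (0)(-11), (-2)(8) + (1)(-11)]ᵀ
= [8, -27]ᵀ
Result: (8, -27)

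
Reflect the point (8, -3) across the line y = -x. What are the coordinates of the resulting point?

Reflection across line y = -x: (8, -3) → (3, -8)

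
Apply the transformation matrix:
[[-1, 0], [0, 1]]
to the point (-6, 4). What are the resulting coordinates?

Matrix multiplication:
[[-1, 0], [0, 1]] × [-6, 4]ᵀ
= [(-1)(-6) + (0)(4), (0)(-6) + (1)(4)]ᵀ
= [6, 4]ᵀ
Result: (6, 4)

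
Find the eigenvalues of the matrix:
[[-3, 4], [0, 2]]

Characteristic equation: det(A - λI) = 0
λ² - (trace)λ + (det) = 0
trace = -3 + 2 = -1, det = (-3)(2) - (4)(0) = -6
λ² - (-1)λ + (-6) = 0
λ = (-1 ± √((-1)² - 4·(-6))) / 2 = (-1 ± √25) / 2
Solving: λ = -3, 2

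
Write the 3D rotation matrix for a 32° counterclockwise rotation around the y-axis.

Rotation matrix for counterclockwise 32° around y-axis:
cos(32°) = 0.8480, sin(32°) = 0.5299
Result: [[0.8480, 0, 0.5299], [0, 1, 0], [-0.5299, 0, 0.8480]]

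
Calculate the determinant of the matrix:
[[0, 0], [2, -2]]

For a 2×2 matrix [[a, b], [c, d]], det = ad - bc
det = (0)(-2) - (0)(2) = 0 - 0 = 0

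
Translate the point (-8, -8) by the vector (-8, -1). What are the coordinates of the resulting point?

Translation by (-8, -1) (homogeneous matrix [[1, 0, -8], [0, 1, -1], [0, 0, 1]]):
x' = -8 + -8 = -16
y' = -8 + -1 = -9
Result: (-16, -9)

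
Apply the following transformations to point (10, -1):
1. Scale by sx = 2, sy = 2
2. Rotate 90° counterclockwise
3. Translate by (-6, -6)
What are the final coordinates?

Step 1: Scale → (20, -2)
Step 2: Rotate 90° → (2, 20)
Step 3: Translate → (-4, 14)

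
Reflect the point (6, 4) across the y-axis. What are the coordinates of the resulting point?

Reflection across y-axis: (6, 4) → (-6, 4)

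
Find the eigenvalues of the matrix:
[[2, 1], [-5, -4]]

Characteristic equation: det(A - λI) = 0
λ² - (trace)λ + (det) = 0
trace = 2 + -4 = -2, det = (2)(-4) - (1)(-5) = -3
λ² - (-2)λ + (-3) = 0
λ = (-2 ± √((-2)² - 4·(-3))) / 2 = (-2 ± √16) / 2
Solving: λ = -3, 1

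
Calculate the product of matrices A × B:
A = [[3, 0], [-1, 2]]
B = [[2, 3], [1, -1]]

Matrix multiplication:
C[0][0] = 3×2 + 0×1 = 6
C[0][1] = 3×3 + 0×-1 = 9
C[1][0] = -1×2 + 2×1 = 0
C[1][1] = -1×3 + 2×-1 = -5
Result: [[6, 9], [0, -5]]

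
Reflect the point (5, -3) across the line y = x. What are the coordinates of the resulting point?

Reflection across line y = x: (5, -3) → (-3, 5)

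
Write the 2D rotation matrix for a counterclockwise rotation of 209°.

Rotation matrix formula: [[cos θ, -sin θ], [sin θ, cos θ]]
For θ = 209°:
cos(209°) = -0.8746
sin(209°) = -0.4848
Result: [[-0.8746, 0.4848], [-0.4848, -0.8746]]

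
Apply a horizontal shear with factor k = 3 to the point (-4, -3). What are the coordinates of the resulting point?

Shear matrix for horizontal shear with factor k = 3:
[[1, 3], [0, 1]]
Result: (-4, -3) → (-13, -3)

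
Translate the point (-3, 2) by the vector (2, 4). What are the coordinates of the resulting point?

Translation by (2, 4) (homogeneous matrix [[1, 0, 2], [0, 1, 4], [0, 0, 1]]):
x' = -3 + 2 = -1
y' = 2 + 4 = 6
Result: (-1, 6)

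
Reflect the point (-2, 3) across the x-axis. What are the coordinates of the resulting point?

Reflection across x-axis: (-2, 3) → (-2, -3)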